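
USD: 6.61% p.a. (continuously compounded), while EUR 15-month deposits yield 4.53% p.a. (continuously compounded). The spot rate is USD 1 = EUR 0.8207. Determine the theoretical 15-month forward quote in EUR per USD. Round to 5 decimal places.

T = 15/12 years.
EUR growth factor: e^(0.0453×15/12) = 1.0582589.
USD accumulates by e^(0.0661×15/12) = 1.0861344.
Forward (EUR per USD) = 0.8207 × 1.0582589 / 1.0861344 = 0.7996368.

0.79964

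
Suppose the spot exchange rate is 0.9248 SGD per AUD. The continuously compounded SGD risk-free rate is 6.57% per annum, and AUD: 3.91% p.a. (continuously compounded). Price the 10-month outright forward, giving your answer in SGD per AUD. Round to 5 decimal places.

T = 10/12 years.
Growth of 1 SGD over T: e^(0.0657×10/12) = 1.0562765.
AUD accumulates by e^(0.0391×10/12) = 1.033120.
CIP: F = S · (grow SGD)/(grow AUD) = 0.9248 × 1.0562765/1.033120 = 0.9455286 SGD per AUD.

0.94553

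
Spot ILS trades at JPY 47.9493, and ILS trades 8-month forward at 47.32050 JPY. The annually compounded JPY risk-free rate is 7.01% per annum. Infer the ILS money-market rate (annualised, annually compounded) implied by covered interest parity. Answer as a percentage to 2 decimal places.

T = 8/12 years.
CIP gives F = S · g_JPY/g_ILS, so g_JPY/g_ILS = 47.3205/47.9493 = 0.9868861.
JPY growth factor: (1 + 0.0701)^(8/12) = 1.0462037.
Hence g_ILS = 1.0601058.
Annualise: 1.0601058^(12/8) − 1 = 0.091500 = 9.15%.

9.15%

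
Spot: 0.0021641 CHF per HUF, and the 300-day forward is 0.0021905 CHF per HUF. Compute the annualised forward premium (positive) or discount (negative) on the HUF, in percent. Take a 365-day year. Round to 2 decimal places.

T = 300/365 years.
Period premium: (0.0021905 − 0.0021641)/0.0021641 = 0.0121991.
Per annum: 0.0121991 / (300/365) = 0.014842 = 1.48%.

+1.48%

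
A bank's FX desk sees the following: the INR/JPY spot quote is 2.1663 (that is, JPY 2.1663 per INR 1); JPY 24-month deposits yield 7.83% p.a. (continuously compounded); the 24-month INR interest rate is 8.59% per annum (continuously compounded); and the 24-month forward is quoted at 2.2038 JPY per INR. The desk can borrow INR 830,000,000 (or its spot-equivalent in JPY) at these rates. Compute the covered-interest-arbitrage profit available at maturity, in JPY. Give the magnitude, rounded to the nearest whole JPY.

JPY 69,166,476

T = 2 years.
Keep in INR, deliver into the forward: 830,000,000·1.187440321399·2.2038 = JPY 2,172,011,213.65.
Swap to JPY now, deposit: 830,000,000·2.1663·1.169527709243 = JPY 2,102,844,737.52.
The quoted forward overvalues INR, so borrow JPY, buy INR at spot, deposit the INR at 8.59%, and sell the proceeds forward at 2.2038.
Profit = 2,172,011,213.65 − 2,102,844,737.52 = JPY 69,166,476.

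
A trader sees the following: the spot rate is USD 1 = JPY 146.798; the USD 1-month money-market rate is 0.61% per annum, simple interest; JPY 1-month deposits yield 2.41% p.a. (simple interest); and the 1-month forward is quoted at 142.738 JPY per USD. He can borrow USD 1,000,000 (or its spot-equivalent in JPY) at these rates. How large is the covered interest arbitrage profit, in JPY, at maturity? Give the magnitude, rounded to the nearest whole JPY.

T = 1/12 years.
Keep in USD, deliver into the forward: 1,000,000·1.00050833333·142.738 = JPY 142,810,558.48.
Swap to JPY now, deposit: 1,000,000·146.798·1.00200833333 = JPY 147,092,819.32.
The quoted forward undervalues USD, so borrow USD, convert to JPY at spot, deposit the JPY at 2.41%, and buy USD forward at 142.738 to cover the loan.
Profit = 147,092,819.32 − 142,810,558.48 = JPY 4,282,261.

JPY 4,282,261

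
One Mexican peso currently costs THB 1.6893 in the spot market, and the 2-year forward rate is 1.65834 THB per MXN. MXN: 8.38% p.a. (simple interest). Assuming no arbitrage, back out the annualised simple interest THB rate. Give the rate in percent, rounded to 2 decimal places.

T = 2 years.
F/S = 1.65834/1.6893 = 0.9816729 = (growth of THB) / (growth of MXN).
MXN growth factor: 1 + 0.0838×2 = 1.167600.
Hence g_THB = 1.1462013.
r = (1.1462013 − 1)/2 = 0.073101 → 7.31%.

7.31%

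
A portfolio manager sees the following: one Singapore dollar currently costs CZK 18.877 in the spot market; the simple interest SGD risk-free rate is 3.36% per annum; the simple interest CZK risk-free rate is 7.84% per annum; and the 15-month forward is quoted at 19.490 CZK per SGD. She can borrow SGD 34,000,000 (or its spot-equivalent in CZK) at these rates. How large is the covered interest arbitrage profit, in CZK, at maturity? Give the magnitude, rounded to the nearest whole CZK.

T = 15/12 years.
Route A — deposit SGD, sell forward: 34,000,000 × 1.042000 × 19.490 = CZK 690,491,720.00.
Route B — convert at spot, deposit CZK: 34,000,000 × 18.877 × 1.098000 = CZK 704,716,164.00.
The quoted forward undervalues SGD, so borrow SGD, convert to CZK at spot, deposit the CZK at 7.84%, and buy SGD forward at 19.490 to cover the loan.
The gap between the two covered legs is CZK 14,224,444.

CZK 14,224,444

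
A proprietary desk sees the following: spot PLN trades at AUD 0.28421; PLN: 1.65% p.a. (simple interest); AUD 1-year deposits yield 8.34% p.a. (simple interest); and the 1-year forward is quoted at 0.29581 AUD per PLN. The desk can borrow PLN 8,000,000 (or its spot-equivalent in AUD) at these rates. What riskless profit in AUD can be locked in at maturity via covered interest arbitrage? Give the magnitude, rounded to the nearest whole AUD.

T = 1 year.
Keep in PLN, deliver into the forward: 8,000,000·1.016500·0.29581 = AUD 2,405,526.92.
Swap to AUD now, deposit: 8,000,000·0.28421·1.083400 = AUD 2,463,304.91.
The quoted forward undervalues PLN, so borrow PLN, convert to AUD at spot, deposit the AUD at 8.34%, and buy PLN forward at 0.29581 to cover the loan.
Profit = 2,463,304.91 − 2,405,526.92 = AUD 57,778.

AUD 57,778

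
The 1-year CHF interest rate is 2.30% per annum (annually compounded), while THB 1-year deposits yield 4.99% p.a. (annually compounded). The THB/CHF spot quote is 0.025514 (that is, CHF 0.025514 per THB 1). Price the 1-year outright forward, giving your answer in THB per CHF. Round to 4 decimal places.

40.2248

T = 1 year.
Growth of 1 CHF over T: (1 + 0.0230)^1 = 1.023000.
THB accumulates by (1 + 0.0499)^1 = 1.049900.
So F = 0.025514 × 1.023000 / 1.049900 = 0.024860293 (CHF/THB).
Invert for THB per CHF: 1 / 0.024860293 = 40.2248.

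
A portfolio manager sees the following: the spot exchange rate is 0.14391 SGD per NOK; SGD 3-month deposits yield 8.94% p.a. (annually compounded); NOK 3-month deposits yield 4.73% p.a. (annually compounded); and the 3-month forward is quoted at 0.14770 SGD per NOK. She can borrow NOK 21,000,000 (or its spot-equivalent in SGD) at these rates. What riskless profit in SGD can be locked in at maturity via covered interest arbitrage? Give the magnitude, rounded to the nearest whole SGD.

T = 3/12 years.
Route A — deposit NOK, sell forward: 21,000,000 × 1.01162086 × 0.14770 = SGD 3,137,744.42.
Route B — convert at spot, deposit SGD: 21,000,000 × 0.14391 × 1.02163754 = SGD 3,087,501.03.
The quoted forward overvalues NOK, so borrow SGD, buy NOK at spot, deposit the NOK at 4.73%, and sell the proceeds forward at 0.14770.
Arbitrage profit = |3,137,744.42 − 3,087,501.03| = SGD 50,243.

SGD 50,243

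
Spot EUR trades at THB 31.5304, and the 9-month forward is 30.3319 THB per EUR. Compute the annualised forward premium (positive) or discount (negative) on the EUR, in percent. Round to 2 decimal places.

T = 9/12 years.
Period premium: (30.3319 − 31.5304)/31.5304 = -0.0380109.
×(1/T) gives -5.07% p.a.

-5.07%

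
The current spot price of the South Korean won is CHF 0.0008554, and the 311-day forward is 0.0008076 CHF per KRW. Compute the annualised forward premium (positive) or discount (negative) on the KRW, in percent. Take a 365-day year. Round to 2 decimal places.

-6.56%

T = 311/365 years.
Period premium: (0.0008076 − 0.0008554)/0.0008554 = -0.0558803.
Annualise by dividing by T: -0.0558803 / (311/365) = -0.065583 → -6.56%.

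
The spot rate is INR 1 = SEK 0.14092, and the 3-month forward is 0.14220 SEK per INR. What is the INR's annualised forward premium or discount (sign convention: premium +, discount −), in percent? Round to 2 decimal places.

+3.63%

T = 3/12 years.
Period premium: (0.14220 − 0.14092)/0.14092 = 0.0090832.
Annualise by dividing by T: 0.0090832 / (3/12) = 0.036333 → 3.63%.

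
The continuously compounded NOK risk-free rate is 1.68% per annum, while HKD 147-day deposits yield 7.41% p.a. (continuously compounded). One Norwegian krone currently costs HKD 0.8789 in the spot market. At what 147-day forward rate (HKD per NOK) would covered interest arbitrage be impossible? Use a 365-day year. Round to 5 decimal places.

T = 147/365 years.
Growth of 1 HKD over T: e^(0.0741×147/365) = 1.0302928.
NOK accumulates by e^(0.0168×147/365) = 1.006789.
Forward (HKD per NOK) = 0.8789 × 1.0302928 / 1.006789 = 0.8994182.

0.89942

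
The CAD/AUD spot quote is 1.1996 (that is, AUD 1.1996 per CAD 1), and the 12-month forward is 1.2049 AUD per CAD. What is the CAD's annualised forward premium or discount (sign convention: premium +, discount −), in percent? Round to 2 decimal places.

T = 1 year.
(F − S)/S = (1.2049 − 1.1996)/1.1996 = 0.0044181.
×(1/T) gives 0.44% p.a.

+0.44%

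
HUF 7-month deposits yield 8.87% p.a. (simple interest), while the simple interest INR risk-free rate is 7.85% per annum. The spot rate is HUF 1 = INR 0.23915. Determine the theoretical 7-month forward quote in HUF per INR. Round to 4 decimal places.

T = 7/12 years.
Growth of 1 INR over T: 1 + 0.0785×7/12 = 1.0457917.
HUF growth factor: 1 + 0.0887×7/12 = 1.0517417.
Forward (INR per HUF) = 0.23915 × 1.0457917 / 1.0517417 = 0.2377971.
Quoted the other way: 1/0.2377971 = 4.2053 HUF per INR.

4.2053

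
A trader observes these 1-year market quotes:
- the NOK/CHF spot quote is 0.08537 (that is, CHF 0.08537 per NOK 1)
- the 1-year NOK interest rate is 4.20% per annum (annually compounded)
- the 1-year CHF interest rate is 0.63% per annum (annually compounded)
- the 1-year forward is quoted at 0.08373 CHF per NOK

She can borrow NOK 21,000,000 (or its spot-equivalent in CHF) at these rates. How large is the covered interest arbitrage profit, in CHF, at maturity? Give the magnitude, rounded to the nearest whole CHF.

T = 1 year.
Route A — deposit NOK, sell forward: 21,000,000 × 1.042000 × 0.08373 = CHF 1,832,179.86.
Route B — convert at spot, deposit CHF: 21,000,000 × 0.08537 × 1.006300 = CHF 1,804,064.45.
The quoted forward overvalues NOK, so borrow CHF, buy NOK at spot, deposit the NOK at 4.20%, and sell the proceeds forward at 0.08373.
The gap between the two covered legs is CHF 28,115.

CHF 28,115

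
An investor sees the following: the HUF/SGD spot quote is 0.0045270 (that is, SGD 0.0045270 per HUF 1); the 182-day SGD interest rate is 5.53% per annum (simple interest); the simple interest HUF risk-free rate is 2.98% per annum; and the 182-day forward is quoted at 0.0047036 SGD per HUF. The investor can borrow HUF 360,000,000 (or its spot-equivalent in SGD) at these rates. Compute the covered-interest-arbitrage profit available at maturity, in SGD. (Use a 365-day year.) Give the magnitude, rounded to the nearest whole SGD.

T = 182/365 years.
Keep in HUF, deliver into the forward: 360,000,000·1.014859178·0.0047036 = SGD 1,718,456.99.
Swap to SGD now, deposit: 360,000,000·0.0045270·1.027574247 = SGD 1,674,658.30.
The quoted forward overvalues HUF, so borrow SGD, buy HUF at spot, deposit the HUF at 2.98%, and sell the proceeds forward at 0.0047036.
Arbitrage profit = |1,718,456.99 − 1,674,658.30| = SGD 43,799.

SGD 43,799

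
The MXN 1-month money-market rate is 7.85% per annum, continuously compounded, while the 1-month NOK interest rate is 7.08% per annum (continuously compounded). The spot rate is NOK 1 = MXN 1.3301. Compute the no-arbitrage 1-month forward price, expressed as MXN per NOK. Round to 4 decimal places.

1.3310

T = 1/12 years.
MXN accumulates by e^(0.0785×1/12) = 1.0065631.
NOK growth factor: e^(0.0708×1/12) = 1.0059174.
CIP: F = S · (grow MXN)/(grow NOK) = 1.3301 × 1.0065631/1.0059174 = 1.330954 MXN per NOK.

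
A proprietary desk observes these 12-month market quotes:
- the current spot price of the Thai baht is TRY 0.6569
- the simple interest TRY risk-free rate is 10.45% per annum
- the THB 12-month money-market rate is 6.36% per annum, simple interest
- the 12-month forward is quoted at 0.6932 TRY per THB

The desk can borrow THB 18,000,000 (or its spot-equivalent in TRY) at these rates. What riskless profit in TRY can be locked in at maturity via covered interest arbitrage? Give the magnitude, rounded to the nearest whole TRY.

TRY 211,346

T = 1 year.
Keep in THB, deliver into the forward: 18,000,000·1.063600·0.6932 = TRY 13,271,175.36.
Swap to TRY now, deposit: 18,000,000·0.6569·1.104500 = TRY 13,059,828.90.
The quoted forward overvalues THB, so borrow TRY, buy THB at spot, deposit the THB at 6.36%, and sell the proceeds forward at 0.6932.
Profit = 13,271,175.36 − 13,059,828.90 = TRY 211,346.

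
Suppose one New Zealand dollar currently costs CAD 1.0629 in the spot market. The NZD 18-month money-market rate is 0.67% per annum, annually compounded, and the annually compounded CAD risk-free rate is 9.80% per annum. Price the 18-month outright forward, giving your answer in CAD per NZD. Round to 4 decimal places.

1.2107

T = 18/12 years.
CAD growth factor: (1 + 0.0980)^(18/12) = 1.1505447.
NZD accumulates by (1 + 0.0067)^(18/12) = 1.0100668.
Forward (CAD per NZD) = 1.0629 × 1.1505447 / 1.0100668 = 1.210726.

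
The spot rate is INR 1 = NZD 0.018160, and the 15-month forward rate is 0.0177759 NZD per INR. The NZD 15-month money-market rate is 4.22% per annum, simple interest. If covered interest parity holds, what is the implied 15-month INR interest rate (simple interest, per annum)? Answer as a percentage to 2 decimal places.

T = 15/12 years.
CIP gives F = S · g_NZD/g_INR, so g_NZD/g_INR = 0.0177759/0.01816 = 0.9788491.
The NZD side grows by 1 + 0.0422×15/12 = 1.052750.
Hence g_INR = 1.0754977.
r = (1.0754977 − 1)/(15/12) = 0.060398 → 6.04%.

6.04%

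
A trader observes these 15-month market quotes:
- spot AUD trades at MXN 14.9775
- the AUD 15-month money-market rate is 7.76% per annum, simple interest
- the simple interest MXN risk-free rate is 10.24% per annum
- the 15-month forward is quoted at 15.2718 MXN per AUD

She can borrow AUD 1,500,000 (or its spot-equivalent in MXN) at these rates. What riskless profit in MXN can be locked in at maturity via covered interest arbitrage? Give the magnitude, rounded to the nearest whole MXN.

MXN 212,183

T = 15/12 years.
Route A — deposit AUD, sell forward: 1,500,000 × 1.097000 × 15.2718 = MXN 25,129,746.90.
Route B — convert at spot, deposit MXN: 1,500,000 × 14.9775 × 1.128000 = MXN 25,341,930.00.
The quoted forward undervalues AUD, so borrow AUD, convert to MXN at spot, deposit the MXN at 10.24%, and buy AUD forward at 15.2718 to cover the loan.
Profit = 25,341,930.00 − 25,129,746.90 = MXN 212,183.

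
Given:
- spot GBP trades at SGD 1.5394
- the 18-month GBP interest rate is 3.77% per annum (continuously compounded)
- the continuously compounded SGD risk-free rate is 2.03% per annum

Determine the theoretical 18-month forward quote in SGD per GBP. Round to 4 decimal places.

T = 18/12 years.
Growth of 1 SGD over T: e^(0.0203×18/12) = 1.0309183.
GBP accumulates by e^(0.0377×18/12) = 1.0581795.
Forward (SGD per GBP) = 1.5394 × 1.0309183 / 1.0581795 = 1.499741.

1.4997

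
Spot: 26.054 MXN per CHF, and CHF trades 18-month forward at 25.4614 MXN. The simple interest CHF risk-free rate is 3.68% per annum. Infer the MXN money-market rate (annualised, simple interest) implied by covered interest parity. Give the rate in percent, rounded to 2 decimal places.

T = 18/12 years.
F/S = 25.4614/26.054 = 0.9772549 = (growth of MXN) / (growth of CHF).
The CHF side grows by 1 + 0.0368×18/12 = 1.055200.
So the MXN growth factor = 1.0311994.
r = (1.0311994 − 1)/(18/12) = 0.020800 → 2.08%.

2.08%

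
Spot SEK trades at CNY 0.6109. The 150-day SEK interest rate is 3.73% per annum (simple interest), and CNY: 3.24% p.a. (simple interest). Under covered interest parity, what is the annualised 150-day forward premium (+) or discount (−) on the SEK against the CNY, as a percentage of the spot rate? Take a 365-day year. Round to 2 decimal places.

T = 150/365 years.
CIP forward (CNY per SEK) = 0.6109 × 1.0133151/1.0153288 = 0.6096884.
(F − S)/S ÷ T = (0.6096884 − 0.6109)/0.6109/(150/365) = -0.004826 → -0.48%.

-0.48%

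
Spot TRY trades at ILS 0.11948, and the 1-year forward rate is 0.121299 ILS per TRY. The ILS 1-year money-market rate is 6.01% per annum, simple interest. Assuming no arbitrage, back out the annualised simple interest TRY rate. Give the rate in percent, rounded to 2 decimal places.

T = 1 year.
CIP gives F = S · g_ILS/g_TRY, so g_ILS/g_TRY = 0.121299/0.11948 = 1.0152243.
The ILS side grows by 1 + 0.0601×1 = 1.060100.
That pins the TRY growth at 1.0442027.
r = (1.0442027 − 1)/1 = 0.044203 → 4.42%.

4.42%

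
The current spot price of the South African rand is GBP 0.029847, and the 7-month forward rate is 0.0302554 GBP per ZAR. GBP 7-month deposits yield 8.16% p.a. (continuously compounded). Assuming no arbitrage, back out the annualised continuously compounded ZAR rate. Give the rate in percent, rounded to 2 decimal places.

5.83%

T = 7/12 years.
F/S = 0.0302554/0.029847 = 1.0136831 = (growth of GBP) / (growth of ZAR).
The GBP side grows by e^(0.0816×7/12) = 1.0487511.
Hence g_ZAR = 1.0345946.
Take logs: ln 1.0345946 / (7/12) = 0.058302, so 5.83%.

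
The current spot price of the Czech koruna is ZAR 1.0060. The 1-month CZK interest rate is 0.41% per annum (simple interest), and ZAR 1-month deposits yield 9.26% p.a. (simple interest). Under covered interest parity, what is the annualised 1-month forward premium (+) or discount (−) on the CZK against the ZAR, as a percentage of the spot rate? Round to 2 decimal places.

T = 1/12 years.
F = S · g_ZAR/g_CZK = 1.006 × 1.0077167/1.0003417 = 1.0134167.
Annualised premium = (F − S)/S × (1/T) = (1.0134167 − 1.006)/1.006 ÷ (1/12) = 8.85%.

+8.85%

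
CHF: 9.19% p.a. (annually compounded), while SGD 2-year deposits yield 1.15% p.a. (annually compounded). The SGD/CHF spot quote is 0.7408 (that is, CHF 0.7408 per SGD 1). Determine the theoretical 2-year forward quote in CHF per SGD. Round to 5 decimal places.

T = 2 years.
CHF accumulates by (1 + 0.0919)^2 = 1.1922456.
SGD growth factor: (1 + 0.0115)^2 = 1.0231323.
Forward (CHF per SGD) = 0.7408 × 1.1922456 / 1.0231323 = 0.8632467.

0.86325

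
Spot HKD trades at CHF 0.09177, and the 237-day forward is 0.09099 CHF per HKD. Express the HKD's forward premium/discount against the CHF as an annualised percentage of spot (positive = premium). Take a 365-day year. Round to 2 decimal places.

-1.31%

T = 237/365 years.
HKD trades forward at -0.84995% vs spot over the period.
×(1/T) gives -1.31% p.a.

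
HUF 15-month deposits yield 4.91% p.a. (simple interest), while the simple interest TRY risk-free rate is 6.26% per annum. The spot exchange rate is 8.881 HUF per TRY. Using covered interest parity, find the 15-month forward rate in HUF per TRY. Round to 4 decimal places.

T = 15/12 years.
HUF accumulates by 1 + 0.0491×15/12 = 1.061375.
Growth of 1 TRY over T: 1 + 0.0626×15/12 = 1.078250.
CIP: F = S · (grow HUF)/(grow TRY) = 8.881 × 1.061375/1.078250 = 8.742009 HUF per TRY.

8.7420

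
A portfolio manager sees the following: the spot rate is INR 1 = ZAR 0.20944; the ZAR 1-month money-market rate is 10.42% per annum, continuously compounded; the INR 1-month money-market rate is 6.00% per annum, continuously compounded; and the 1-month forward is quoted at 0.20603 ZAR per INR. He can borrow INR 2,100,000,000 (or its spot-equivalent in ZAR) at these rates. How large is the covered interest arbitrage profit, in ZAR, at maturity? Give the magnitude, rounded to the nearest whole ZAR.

ZAR 8,828,036

T = 1/12 years.
Route A — deposit INR, sell forward: 2,100,000,000 × 1.00501252086 × 0.20603 = ZAR 434,831,732.31.
Route B — convert at spot, deposit ZAR: 2,100,000,000 × 0.20944 × 1.00872114283 = ZAR 443,659,767.92.
The quoted forward undervalues INR, so borrow INR, convert to ZAR at spot, deposit the ZAR at 10.42%, and buy INR forward at 0.20603 to cover the loan.
The gap between the two covered legs is ZAR 8,828,036.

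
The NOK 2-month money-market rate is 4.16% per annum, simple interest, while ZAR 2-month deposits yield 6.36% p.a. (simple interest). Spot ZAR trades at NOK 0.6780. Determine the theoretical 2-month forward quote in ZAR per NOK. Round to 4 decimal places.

T = 2/12 years.
NOK growth factor: 1 + 0.0416×2/12 = 1.0069333.
ZAR growth factor: 1 + 0.0636×2/12 = 1.010600.
Forward (NOK per ZAR) = 0.678 × 1.0069333 / 1.010600 = 0.6755401.
Quoted the other way: 1/0.6755401 = 1.4803 ZAR per NOK.

1.4803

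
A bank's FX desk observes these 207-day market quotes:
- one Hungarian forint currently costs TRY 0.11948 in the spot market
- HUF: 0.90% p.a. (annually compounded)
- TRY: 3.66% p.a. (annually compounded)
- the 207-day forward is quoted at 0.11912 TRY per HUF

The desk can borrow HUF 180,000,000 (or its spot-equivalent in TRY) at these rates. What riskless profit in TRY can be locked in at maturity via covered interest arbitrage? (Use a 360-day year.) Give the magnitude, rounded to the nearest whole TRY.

TRY 403,193

T = 207/360 years.
Invest the HUF and cover forward: 180,000,000 × 1.0051651449 × 0.11912 = TRY 21,552,348.97.
Convert at spot and invest in TRY: 180,000,000 × 0.11948 × 1.0208841064 = TRY 21,955,541.95.
The quoted forward undervalues HUF, so borrow HUF, convert to TRY at spot, deposit the TRY at 3.66%, and buy HUF forward at 0.11912 to cover the loan.
Profit = 21,955,541.95 − 21,552,348.97 = TRY 403,193.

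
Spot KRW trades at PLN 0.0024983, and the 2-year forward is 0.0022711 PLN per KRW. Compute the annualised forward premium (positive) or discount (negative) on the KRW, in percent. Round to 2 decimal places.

-4.55%

T = 2 years.
(F − S)/S = (0.0022711 − 0.0024983)/0.0024983 = -0.0909418.
Per annum: -0.0909418 / 2 = -0.045471 = -4.55%.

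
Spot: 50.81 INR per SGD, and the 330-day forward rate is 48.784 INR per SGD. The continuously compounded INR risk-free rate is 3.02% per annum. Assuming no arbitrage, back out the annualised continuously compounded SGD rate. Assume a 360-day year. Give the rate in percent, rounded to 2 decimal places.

7.46%

T = 330/360 years.
By CIP, F/S equals the INR-to-SGD growth ratio: 48.784/50.81 = 0.9601260.
The INR side grows by e^(0.0302×330/360) = 1.0280701.
Hence g_SGD = 1.0707658.
r = ln(1.0707658)/(330/360) = 0.074590 → 7.46%.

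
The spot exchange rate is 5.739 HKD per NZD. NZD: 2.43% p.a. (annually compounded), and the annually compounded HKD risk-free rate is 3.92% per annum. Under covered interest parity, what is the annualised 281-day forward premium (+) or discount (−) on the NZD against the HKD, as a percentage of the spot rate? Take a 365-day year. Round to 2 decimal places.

T = 281/365 years.
No-arbitrage forward: 5.739 × 1.0300446 / 1.0186559 = 5.803163 HKD/NZD.
(F − S)/S ÷ T = (5.803163 − 5.739)/5.739/(281/365) = 0.014522 → 1.45%.

+1.45%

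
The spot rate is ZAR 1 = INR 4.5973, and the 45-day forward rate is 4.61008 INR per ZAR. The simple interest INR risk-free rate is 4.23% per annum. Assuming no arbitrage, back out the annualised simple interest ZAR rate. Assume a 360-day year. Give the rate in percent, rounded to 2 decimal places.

2.00%

T = 45/360 years.
CIP gives F = S · g_INR/g_ZAR, so g_INR/g_ZAR = 4.61008/4.5973 = 1.0027799.
The INR side grows by 1 + 0.0423×45/360 = 1.0052875.
That pins the ZAR growth at 1.0025006.
r = (1.0025006 − 1)/(45/360) = 0.020005 → 2.00%.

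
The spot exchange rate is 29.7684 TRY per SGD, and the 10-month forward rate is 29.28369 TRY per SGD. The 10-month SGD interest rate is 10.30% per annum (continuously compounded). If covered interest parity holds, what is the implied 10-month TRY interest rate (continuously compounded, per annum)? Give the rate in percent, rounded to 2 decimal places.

T = 10/12 years.
By CIP, F/S equals the TRY-to-SGD growth ratio: 29.28369/29.7684 = 0.9837173.
The SGD side grows by e^(0.1030×10/12) = 1.0896247.
That pins the TRY growth at 1.0718827.
Take logs: ln 1.0718827 / (10/12) = 0.083300, so 8.33%.

8.33%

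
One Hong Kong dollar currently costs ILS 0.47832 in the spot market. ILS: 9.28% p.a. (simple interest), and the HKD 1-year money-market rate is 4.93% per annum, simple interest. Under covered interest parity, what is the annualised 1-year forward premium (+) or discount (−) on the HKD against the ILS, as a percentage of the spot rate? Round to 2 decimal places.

+4.15%

T = 1 year.
CIP forward (ILS per HKD) = 0.47832 × 1.092800/1.049300 = 0.49814933.
(F − S)/S ÷ T = (0.49814933 − 0.47832)/0.47832/1 = 0.041456 → 4.15%.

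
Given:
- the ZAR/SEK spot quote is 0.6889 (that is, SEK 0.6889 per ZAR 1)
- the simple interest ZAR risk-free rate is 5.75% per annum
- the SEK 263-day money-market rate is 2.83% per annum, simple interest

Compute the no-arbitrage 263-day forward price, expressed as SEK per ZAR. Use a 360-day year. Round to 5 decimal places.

0.67480

T = 263/360 years.
Growth of 1 SEK over T: 1 + 0.0283×263/360 = 1.0206747.
ZAR growth factor: 1 + 0.0575×263/360 = 1.0420069.
CIP: F = S · (grow SEK)/(grow ZAR) = 0.6889 × 1.0206747/1.0420069 = 0.6747967 SEK per ZAR.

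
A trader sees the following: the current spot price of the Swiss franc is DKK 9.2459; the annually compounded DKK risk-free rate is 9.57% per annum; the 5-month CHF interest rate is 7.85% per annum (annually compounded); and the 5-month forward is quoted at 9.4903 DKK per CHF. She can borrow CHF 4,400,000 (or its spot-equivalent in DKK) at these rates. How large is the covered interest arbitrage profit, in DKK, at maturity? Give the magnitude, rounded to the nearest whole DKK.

T = 5/12 years.
Invest the CHF and cover forward: 4,400,000 × 1.031988986 × 9.4903 = DKK 43,093,094.32.
Convert at spot and invest in DKK: 4,400,000 × 9.2459 × 1.038814953 = DKK 42,261,028.37.
The quoted forward overvalues CHF, so borrow DKK, buy CHF at spot, deposit the CHF at 7.85%, and sell the proceeds forward at 9.4903.
The gap between the two covered legs is DKK 832,066.

DKK 832,066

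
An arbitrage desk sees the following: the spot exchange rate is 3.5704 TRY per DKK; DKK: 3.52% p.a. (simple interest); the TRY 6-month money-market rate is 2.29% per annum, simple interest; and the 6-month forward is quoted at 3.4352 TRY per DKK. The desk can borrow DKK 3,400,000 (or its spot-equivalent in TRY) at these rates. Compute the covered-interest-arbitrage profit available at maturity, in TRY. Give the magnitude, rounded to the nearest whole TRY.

TRY 393,113

T = 6/12 years.
Route A — deposit DKK, sell forward: 3,400,000 × 1.017600 × 3.4352 = TRY 11,885,242.37.
Route B — convert at spot, deposit TRY: 3,400,000 × 3.5704 × 1.011450 = TRY 12,278,355.67.
The quoted forward undervalues DKK, so borrow DKK, convert to TRY at spot, deposit the TRY at 2.29%, and buy DKK forward at 3.4352 to cover the loan.
Profit = 12,278,355.67 − 11,885,242.37 = TRY 393,113.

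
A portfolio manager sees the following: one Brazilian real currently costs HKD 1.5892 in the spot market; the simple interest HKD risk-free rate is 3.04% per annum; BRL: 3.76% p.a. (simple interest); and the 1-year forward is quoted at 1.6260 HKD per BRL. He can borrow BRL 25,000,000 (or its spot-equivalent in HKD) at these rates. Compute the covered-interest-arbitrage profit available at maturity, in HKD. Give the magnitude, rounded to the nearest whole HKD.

T = 1 year.
Invest the BRL and cover forward: 25,000,000 × 1.037600 × 1.6260 = HKD 42,178,440.00.
Convert at spot and invest in HKD: 25,000,000 × 1.5892 × 1.030400 = HKD 40,937,792.00.
The quoted forward overvalues BRL, so borrow HKD, buy BRL at spot, deposit the BRL at 3.76%, and sell the proceeds forward at 1.6260.
The gap between the two covered legs is HKD 1,240,648.

HKD 1,240,648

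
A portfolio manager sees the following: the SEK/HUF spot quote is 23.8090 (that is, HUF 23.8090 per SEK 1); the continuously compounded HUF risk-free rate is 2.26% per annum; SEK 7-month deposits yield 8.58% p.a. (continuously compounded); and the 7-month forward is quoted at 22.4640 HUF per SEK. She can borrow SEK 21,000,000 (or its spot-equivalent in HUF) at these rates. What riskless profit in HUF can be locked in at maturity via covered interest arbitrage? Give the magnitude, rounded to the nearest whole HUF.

T = 7/12 years.
Route A — deposit SEK, sell forward: 21,000,000 × 1.05132366124 × 22.4640 = HUF 495,955,629.25.
Route B — convert at spot, deposit HUF: 21,000,000 × 23.8090 × 1.01327061661 = HUF 506,624,162.33.
The quoted forward undervalues SEK, so borrow SEK, convert to HUF at spot, deposit the HUF at 2.26%, and buy SEK forward at 22.4640 to cover the loan.
Arbitrage profit = |495,955,629.25 − 506,624,162.33| = HUF 10,668,533.

HUF 10,668,533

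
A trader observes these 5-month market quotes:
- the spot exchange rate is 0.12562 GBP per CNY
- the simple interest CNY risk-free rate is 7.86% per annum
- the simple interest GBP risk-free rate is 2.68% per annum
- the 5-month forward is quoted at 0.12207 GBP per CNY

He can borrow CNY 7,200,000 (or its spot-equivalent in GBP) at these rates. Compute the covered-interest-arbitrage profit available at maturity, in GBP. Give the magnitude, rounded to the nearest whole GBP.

T = 5/12 years.
Route A — deposit CNY, sell forward: 7,200,000 × 1.032750 × 0.12207 = GBP 907,688.11.
Route B — convert at spot, deposit GBP: 7,200,000 × 0.12562 × 1.01116667 = GBP 914,563.85.
The quoted forward undervalues CNY, so borrow CNY, convert to GBP at spot, deposit the GBP at 2.68%, and buy CNY forward at 0.12207 to cover the loan.
Arbitrage profit = |907,688.11 − 914,563.85| = GBP 6,876.

GBP 6,876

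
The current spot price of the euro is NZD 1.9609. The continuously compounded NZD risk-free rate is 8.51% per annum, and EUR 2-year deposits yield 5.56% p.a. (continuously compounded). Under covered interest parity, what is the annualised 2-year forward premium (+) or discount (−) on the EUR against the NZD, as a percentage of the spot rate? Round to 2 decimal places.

+3.04%

T = 2 years.
F = S · g_NZD/g_EUR = 1.9609 × 1.1855419/1.1176184 = 2.0800741.
Annualised premium = (F − S)/S × (1/T) = (2.0800741 − 1.9609)/1.9609 ÷ 2 = 3.04%.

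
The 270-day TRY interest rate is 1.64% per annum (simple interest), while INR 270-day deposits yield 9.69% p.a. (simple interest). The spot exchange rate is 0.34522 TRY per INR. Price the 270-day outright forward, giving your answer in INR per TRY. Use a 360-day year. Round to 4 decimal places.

T = 270/360 years.
Growth of 1 TRY over T: 1 + 0.0164×270/360 = 1.012300.
Growth of 1 INR over T: 1 + 0.0969×270/360 = 1.072675.
So F = 0.34522 × 1.012300 / 1.072675 = 0.3257895 (TRY/INR).
Invert for INR per TRY: 1 / 0.3257895 = 3.0695.

3.0695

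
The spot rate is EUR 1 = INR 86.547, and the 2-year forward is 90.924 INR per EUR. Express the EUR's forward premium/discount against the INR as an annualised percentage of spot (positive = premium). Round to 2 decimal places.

T = 2 years.
EUR trades forward at +5.05737% vs spot over the period.
Per annum: 0.0505737 / 2 = 0.025287 = 2.53%.

+2.53%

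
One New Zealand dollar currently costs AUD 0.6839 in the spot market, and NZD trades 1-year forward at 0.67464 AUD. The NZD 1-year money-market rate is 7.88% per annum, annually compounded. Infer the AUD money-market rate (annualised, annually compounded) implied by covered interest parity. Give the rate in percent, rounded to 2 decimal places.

T = 1 year.
CIP gives F = S · g_AUD/g_NZD, so g_AUD/g_NZD = 0.67464/0.6839 = 0.9864600.
NZD growth factor: (1 + 0.0788)^1 = 1.078800.
So the AUD growth factor = 1.064193.
r = 1.064193^(1/1) − 1 = 0.064193 → 6.42%.

6.42%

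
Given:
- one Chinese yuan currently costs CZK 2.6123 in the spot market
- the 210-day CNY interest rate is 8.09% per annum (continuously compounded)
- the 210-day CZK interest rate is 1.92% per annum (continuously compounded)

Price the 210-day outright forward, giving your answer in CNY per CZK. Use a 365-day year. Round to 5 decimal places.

T = 210/365 years.
CZK growth factor: e^(0.0192×210/365) = 1.0111078.
CNY accumulates by e^(0.0809×210/365) = 1.0476454.
Forward (CZK per CNY) = 2.6123 × 1.0111078 / 1.0476454 = 2.521194.
Invert for CNY per CZK: 1 / 2.521194 = 0.39664.

0.39664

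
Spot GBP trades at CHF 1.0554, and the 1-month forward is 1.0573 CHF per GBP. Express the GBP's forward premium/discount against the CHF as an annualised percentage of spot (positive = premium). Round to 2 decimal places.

T = 1/12 years.
Period premium: (1.0573 − 1.0554)/1.0554 = 0.0018003.
Annualise by dividing by T: 0.0018003 / (1/12) = 0.021604 → 2.16%.

+2.16%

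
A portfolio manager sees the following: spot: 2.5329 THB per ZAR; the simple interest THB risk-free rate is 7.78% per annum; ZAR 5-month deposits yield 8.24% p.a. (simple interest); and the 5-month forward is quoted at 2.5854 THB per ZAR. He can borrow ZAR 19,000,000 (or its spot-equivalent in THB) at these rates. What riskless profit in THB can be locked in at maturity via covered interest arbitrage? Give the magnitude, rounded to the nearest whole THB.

T = 5/12 years.
Invest the ZAR and cover forward: 19,000,000 × 1.0343333333 × 2.5854 = THB 50,809,142.60.
Convert at spot and invest in THB: 19,000,000 × 2.5329 × 1.0324166667 = THB 49,685,155.33.
The quoted forward overvalues ZAR, so borrow THB, buy ZAR at spot, deposit the ZAR at 8.24%, and sell the proceeds forward at 2.5854.
The gap between the two covered legs is THB 1,123,987.

THB 1,123,987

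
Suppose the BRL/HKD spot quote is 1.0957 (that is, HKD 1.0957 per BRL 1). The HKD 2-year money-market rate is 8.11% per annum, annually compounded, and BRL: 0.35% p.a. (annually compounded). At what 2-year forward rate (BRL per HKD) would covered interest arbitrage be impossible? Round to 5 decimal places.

0.78634

T = 2 years.
HKD growth factor: (1 + 0.0811)^2 = 1.1687772.
BRL accumulates by (1 + 0.0035)^2 = 1.0070123.
So F = 1.0957 × 1.1687772 / 1.0070123 = 1.271712 (HKD/BRL).
Invert for BRL per HKD: 1 / 1.271712 = 0.78634.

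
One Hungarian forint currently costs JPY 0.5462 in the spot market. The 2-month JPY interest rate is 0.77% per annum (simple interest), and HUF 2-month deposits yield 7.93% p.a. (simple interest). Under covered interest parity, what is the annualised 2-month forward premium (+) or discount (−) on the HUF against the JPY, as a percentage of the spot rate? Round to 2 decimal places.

-7.07%

T = 2/12 years.
CIP forward (JPY per HUF) = 0.5462 × 1.0012833/1.0132167 = 0.5397670.
Annualised premium = (F − S)/S × (1/T) = (0.5397670 − 0.5462)/0.5462 ÷ (2/12) = -7.07%.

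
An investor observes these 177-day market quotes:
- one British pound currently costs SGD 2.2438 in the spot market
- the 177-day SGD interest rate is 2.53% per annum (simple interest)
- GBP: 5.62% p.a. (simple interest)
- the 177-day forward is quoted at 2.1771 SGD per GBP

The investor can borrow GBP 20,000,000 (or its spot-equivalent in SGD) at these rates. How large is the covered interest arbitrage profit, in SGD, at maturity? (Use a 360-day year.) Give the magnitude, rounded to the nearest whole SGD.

SGD 689,082

T = 177/360 years.
Invest the GBP and cover forward: 20,000,000 × 1.0276316667 × 2.1771 = SGD 44,745,138.03.
Convert at spot and invest in SGD: 20,000,000 × 2.2438 × 1.0124391667 = SGD 45,434,220.04.
The quoted forward undervalues GBP, so borrow GBP, convert to SGD at spot, deposit the SGD at 2.53%, and buy GBP forward at 2.1771 to cover the loan.
Profit = 45,434,220.04 − 44,745,138.03 = SGD 689,082.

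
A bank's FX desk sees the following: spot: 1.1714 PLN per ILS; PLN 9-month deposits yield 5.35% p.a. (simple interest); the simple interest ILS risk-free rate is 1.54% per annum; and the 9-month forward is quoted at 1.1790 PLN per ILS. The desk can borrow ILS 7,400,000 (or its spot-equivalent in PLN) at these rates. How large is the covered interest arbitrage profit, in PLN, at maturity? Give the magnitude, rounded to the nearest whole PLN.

PLN 190,809

T = 9/12 years.
Keep in ILS, deliver into the forward: 7,400,000·1.011550·1.1790 = PLN 8,825,369.13.
Swap to PLN now, deposit: 7,400,000·1.1714·1.040125 = PLN 9,016,177.95.
The quoted forward undervalues ILS, so borrow ILS, convert to PLN at spot, deposit the PLN at 5.35%, and buy ILS forward at 1.1790 to cover the loan.
The gap between the two covered legs is PLN 190,809.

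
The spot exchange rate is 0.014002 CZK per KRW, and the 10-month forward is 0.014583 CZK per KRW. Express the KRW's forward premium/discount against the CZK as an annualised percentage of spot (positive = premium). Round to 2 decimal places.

+4.98%

T = 10/12 years.
KRW trades forward at +4.14941% vs spot over the period.
Per annum: 0.0414941 / (10/12) = 0.049793 = 4.98%.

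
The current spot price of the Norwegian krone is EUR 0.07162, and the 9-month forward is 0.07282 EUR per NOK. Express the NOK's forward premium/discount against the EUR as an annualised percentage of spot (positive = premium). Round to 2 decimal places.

+2.23%

T = 9/12 years.
NOK trades forward at +1.67551% vs spot over the period.
Annualise by dividing by T: 0.0167551 / (9/12) = 0.022340 → 2.23%.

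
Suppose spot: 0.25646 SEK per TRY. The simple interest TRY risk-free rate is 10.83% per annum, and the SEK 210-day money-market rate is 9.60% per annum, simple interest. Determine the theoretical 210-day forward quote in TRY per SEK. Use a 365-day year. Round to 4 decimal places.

3.9254

T = 210/365 years.
Growth of 1 SEK over T: 1 + 0.0960×210/365 = 1.0552329.
TRY growth factor: 1 + 0.1083×210/365 = 1.0623096.
Forward (SEK per TRY) = 0.25646 × 1.0552329 / 1.0623096 = 0.2547516.
Quoted the other way: 1/0.2547516 = 3.9254 TRY per SEK.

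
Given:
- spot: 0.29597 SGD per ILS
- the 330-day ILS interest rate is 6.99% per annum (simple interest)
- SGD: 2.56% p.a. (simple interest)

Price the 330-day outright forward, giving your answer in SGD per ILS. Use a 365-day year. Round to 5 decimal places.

0.28482

T = 330/365 years.
SGD accumulates by 1 + 0.0256×330/365 = 1.0231452.
Growth of 1 ILS over T: 1 + 0.0699×330/365 = 1.0631973.
So F = 0.29597 × 1.0231452 / 1.0631973 = 0.2848204 (SGD/ILS).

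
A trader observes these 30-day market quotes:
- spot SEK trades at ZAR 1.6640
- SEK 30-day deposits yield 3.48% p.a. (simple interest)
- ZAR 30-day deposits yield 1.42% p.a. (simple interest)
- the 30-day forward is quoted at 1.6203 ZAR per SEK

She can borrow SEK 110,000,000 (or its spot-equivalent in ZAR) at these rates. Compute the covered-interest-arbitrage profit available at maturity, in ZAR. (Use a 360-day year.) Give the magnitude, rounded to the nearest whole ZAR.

ZAR 4,506,722

T = 30/360 years.
Keep in SEK, deliver into the forward: 110,000,000·1.002900·1.6203 = ZAR 178,749,875.70.
Swap to ZAR now, deposit: 110,000,000·1.6640·1.00118333333 = ZAR 183,256,597.33.
The quoted forward undervalues SEK, so borrow SEK, convert to ZAR at spot, deposit the ZAR at 1.42%, and buy SEK forward at 1.6203 to cover the loan.
Arbitrage profit = |178,749,875.70 − 183,256,597.33| = ZAR 4,506,722.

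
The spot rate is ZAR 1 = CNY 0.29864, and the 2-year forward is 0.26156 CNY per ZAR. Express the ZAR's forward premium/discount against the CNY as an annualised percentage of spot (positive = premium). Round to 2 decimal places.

-6.21%

T = 2 years.
Period premium: (0.26156 − 0.29864)/0.29864 = -0.1241629.
Per annum: -0.1241629 / 2 = -0.062081 = -6.21%.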